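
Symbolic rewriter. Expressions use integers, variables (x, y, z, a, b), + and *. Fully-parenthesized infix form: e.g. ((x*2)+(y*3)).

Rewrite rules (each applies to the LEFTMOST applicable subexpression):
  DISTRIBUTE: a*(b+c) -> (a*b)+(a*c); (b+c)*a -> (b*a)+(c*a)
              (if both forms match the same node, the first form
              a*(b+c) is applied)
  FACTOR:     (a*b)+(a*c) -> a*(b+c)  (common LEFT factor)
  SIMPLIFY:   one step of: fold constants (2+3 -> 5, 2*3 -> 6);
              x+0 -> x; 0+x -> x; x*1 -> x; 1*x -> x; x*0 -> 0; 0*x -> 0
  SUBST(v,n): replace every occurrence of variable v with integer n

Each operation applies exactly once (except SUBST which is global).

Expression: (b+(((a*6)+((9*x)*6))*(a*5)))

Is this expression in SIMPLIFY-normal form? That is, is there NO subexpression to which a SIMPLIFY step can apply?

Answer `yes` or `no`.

Expression: (b+(((a*6)+((9*x)*6))*(a*5)))
Scanning for simplifiable subexpressions (pre-order)...
  at root: (b+(((a*6)+((9*x)*6))*(a*5))) (not simplifiable)
  at R: (((a*6)+((9*x)*6))*(a*5)) (not simplifiable)
  at RL: ((a*6)+((9*x)*6)) (not simplifiable)
  at RLL: (a*6) (not simplifiable)
  at RLR: ((9*x)*6) (not simplifiable)
  at RLRL: (9*x) (not simplifiable)
  at RR: (a*5) (not simplifiable)
Result: no simplifiable subexpression found -> normal form.

Answer: yes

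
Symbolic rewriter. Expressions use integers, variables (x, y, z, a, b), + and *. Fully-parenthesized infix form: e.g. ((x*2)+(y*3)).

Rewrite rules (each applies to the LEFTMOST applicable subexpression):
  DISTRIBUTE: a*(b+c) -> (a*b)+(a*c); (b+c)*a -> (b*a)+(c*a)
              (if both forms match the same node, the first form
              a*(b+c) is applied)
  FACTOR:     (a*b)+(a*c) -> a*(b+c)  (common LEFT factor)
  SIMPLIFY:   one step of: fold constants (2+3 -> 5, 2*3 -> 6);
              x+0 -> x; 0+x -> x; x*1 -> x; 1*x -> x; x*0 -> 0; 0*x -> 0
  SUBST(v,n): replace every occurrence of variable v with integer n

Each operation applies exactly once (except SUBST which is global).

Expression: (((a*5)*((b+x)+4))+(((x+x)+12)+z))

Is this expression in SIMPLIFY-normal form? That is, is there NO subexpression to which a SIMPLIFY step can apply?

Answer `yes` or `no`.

Answer: yes

Derivation:
Expression: (((a*5)*((b+x)+4))+(((x+x)+12)+z))
Scanning for simplifiable subexpressions (pre-order)...
  at root: (((a*5)*((b+x)+4))+(((x+x)+12)+z)) (not simplifiable)
  at L: ((a*5)*((b+x)+4)) (not simplifiable)
  at LL: (a*5) (not simplifiable)
  at LR: ((b+x)+4) (not simplifiable)
  at LRL: (b+x) (not simplifiable)
  at R: (((x+x)+12)+z) (not simplifiable)
  at RL: ((x+x)+12) (not simplifiable)
  at RLL: (x+x) (not simplifiable)
Result: no simplifiable subexpression found -> normal form.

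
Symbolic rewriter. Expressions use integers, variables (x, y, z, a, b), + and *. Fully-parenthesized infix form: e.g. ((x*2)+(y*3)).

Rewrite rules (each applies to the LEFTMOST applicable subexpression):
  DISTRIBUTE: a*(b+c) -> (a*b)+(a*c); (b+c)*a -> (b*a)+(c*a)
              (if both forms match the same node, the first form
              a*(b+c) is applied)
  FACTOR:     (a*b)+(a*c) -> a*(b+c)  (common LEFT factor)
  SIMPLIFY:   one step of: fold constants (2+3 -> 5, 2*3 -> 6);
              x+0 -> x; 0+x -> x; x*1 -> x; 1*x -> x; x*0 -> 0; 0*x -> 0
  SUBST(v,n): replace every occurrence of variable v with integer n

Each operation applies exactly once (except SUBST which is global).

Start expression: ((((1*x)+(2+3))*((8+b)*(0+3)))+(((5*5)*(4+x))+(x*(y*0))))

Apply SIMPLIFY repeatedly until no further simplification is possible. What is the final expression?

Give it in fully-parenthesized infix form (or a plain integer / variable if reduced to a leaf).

Answer: (((x+5)*((8+b)*3))+(25*(4+x)))

Derivation:
Start: ((((1*x)+(2+3))*((8+b)*(0+3)))+(((5*5)*(4+x))+(x*(y*0))))
Step 1: at LLL: (1*x) -> x; overall: ((((1*x)+(2+3))*((8+b)*(0+3)))+(((5*5)*(4+x))+(x*(y*0)))) -> (((x+(2+3))*((8+b)*(0+3)))+(((5*5)*(4+x))+(x*(y*0))))
Step 2: at LLR: (2+3) -> 5; overall: (((x+(2+3))*((8+b)*(0+3)))+(((5*5)*(4+x))+(x*(y*0)))) -> (((x+5)*((8+b)*(0+3)))+(((5*5)*(4+x))+(x*(y*0))))
Step 3: at LRR: (0+3) -> 3; overall: (((x+5)*((8+b)*(0+3)))+(((5*5)*(4+x))+(x*(y*0)))) -> (((x+5)*((8+b)*3))+(((5*5)*(4+x))+(x*(y*0))))
Step 4: at RLL: (5*5) -> 25; overall: (((x+5)*((8+b)*3))+(((5*5)*(4+x))+(x*(y*0)))) -> (((x+5)*((8+b)*3))+((25*(4+x))+(x*(y*0))))
Step 5: at RRR: (y*0) -> 0; overall: (((x+5)*((8+b)*3))+((25*(4+x))+(x*(y*0)))) -> (((x+5)*((8+b)*3))+((25*(4+x))+(x*0)))
Step 6: at RR: (x*0) -> 0; overall: (((x+5)*((8+b)*3))+((25*(4+x))+(x*0))) -> (((x+5)*((8+b)*3))+((25*(4+x))+0))
Step 7: at R: ((25*(4+x))+0) -> (25*(4+x)); overall: (((x+5)*((8+b)*3))+((25*(4+x))+0)) -> (((x+5)*((8+b)*3))+(25*(4+x)))
Fixed point: (((x+5)*((8+b)*3))+(25*(4+x)))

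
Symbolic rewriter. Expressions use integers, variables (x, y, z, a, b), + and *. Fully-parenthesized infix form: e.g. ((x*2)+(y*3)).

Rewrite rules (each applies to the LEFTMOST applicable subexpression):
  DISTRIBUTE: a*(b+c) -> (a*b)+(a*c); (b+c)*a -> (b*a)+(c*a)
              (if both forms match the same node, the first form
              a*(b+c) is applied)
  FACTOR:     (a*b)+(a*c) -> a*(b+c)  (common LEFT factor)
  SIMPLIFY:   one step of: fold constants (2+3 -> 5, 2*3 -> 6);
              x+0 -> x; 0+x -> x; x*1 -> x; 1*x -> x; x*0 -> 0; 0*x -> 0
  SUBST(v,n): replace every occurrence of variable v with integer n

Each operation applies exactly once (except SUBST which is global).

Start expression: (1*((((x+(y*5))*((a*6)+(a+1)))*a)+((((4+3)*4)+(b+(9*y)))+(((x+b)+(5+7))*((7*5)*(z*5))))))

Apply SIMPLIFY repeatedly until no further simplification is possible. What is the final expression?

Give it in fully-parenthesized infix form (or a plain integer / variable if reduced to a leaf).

Answer: ((((x+(y*5))*((a*6)+(a+1)))*a)+((28+(b+(9*y)))+(((x+b)+12)*(35*(z*5)))))

Derivation:
Start: (1*((((x+(y*5))*((a*6)+(a+1)))*a)+((((4+3)*4)+(b+(9*y)))+(((x+b)+(5+7))*((7*5)*(z*5))))))
Step 1: at root: (1*((((x+(y*5))*((a*6)+(a+1)))*a)+((((4+3)*4)+(b+(9*y)))+(((x+b)+(5+7))*((7*5)*(z*5)))))) -> ((((x+(y*5))*((a*6)+(a+1)))*a)+((((4+3)*4)+(b+(9*y)))+(((x+b)+(5+7))*((7*5)*(z*5))))); overall: (1*((((x+(y*5))*((a*6)+(a+1)))*a)+((((4+3)*4)+(b+(9*y)))+(((x+b)+(5+7))*((7*5)*(z*5)))))) -> ((((x+(y*5))*((a*6)+(a+1)))*a)+((((4+3)*4)+(b+(9*y)))+(((x+b)+(5+7))*((7*5)*(z*5)))))
Step 2: at RLLL: (4+3) -> 7; overall: ((((x+(y*5))*((a*6)+(a+1)))*a)+((((4+3)*4)+(b+(9*y)))+(((x+b)+(5+7))*((7*5)*(z*5))))) -> ((((x+(y*5))*((a*6)+(a+1)))*a)+(((7*4)+(b+(9*y)))+(((x+b)+(5+7))*((7*5)*(z*5)))))
Step 3: at RLL: (7*4) -> 28; overall: ((((x+(y*5))*((a*6)+(a+1)))*a)+(((7*4)+(b+(9*y)))+(((x+b)+(5+7))*((7*5)*(z*5))))) -> ((((x+(y*5))*((a*6)+(a+1)))*a)+((28+(b+(9*y)))+(((x+b)+(5+7))*((7*5)*(z*5)))))
Step 4: at RRLR: (5+7) -> 12; overall: ((((x+(y*5))*((a*6)+(a+1)))*a)+((28+(b+(9*y)))+(((x+b)+(5+7))*((7*5)*(z*5))))) -> ((((x+(y*5))*((a*6)+(a+1)))*a)+((28+(b+(9*y)))+(((x+b)+12)*((7*5)*(z*5)))))
Step 5: at RRRL: (7*5) -> 35; overall: ((((x+(y*5))*((a*6)+(a+1)))*a)+((28+(b+(9*y)))+(((x+b)+12)*((7*5)*(z*5))))) -> ((((x+(y*5))*((a*6)+(a+1)))*a)+((28+(b+(9*y)))+(((x+b)+12)*(35*(z*5)))))
Fixed point: ((((x+(y*5))*((a*6)+(a+1)))*a)+((28+(b+(9*y)))+(((x+b)+12)*(35*(z*5)))))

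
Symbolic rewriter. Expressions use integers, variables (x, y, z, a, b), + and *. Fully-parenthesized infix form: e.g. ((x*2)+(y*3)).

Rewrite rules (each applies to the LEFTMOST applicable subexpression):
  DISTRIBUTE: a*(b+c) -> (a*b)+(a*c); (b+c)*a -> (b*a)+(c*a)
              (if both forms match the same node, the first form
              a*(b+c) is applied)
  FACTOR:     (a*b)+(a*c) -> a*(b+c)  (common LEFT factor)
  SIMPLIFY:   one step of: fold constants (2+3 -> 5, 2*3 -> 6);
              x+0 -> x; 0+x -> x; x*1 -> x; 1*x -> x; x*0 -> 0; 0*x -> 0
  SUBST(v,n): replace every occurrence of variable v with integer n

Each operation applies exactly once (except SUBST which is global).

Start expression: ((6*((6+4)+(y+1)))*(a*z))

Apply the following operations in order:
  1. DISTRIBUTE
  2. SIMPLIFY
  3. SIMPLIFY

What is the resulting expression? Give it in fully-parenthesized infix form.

Answer: ((60+(6*(y+1)))*(a*z))

Derivation:
Start: ((6*((6+4)+(y+1)))*(a*z))
Apply DISTRIBUTE at L (target: (6*((6+4)+(y+1)))): ((6*((6+4)+(y+1)))*(a*z)) -> (((6*(6+4))+(6*(y+1)))*(a*z))
Apply SIMPLIFY at LLR (target: (6+4)): (((6*(6+4))+(6*(y+1)))*(a*z)) -> (((6*10)+(6*(y+1)))*(a*z))
Apply SIMPLIFY at LL (target: (6*10)): (((6*10)+(6*(y+1)))*(a*z)) -> ((60+(6*(y+1)))*(a*z))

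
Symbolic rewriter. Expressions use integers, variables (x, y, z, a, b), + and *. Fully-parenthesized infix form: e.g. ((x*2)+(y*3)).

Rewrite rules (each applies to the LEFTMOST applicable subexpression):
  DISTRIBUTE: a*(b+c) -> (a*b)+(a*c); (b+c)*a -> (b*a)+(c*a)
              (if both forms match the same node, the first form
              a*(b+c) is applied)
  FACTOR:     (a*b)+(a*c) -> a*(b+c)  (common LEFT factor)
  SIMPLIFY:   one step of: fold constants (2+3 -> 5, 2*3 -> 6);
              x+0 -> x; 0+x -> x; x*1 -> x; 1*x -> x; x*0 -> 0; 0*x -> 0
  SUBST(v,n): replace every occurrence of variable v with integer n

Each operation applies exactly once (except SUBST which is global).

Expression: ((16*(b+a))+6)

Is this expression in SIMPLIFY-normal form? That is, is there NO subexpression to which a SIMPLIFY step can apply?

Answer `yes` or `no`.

Expression: ((16*(b+a))+6)
Scanning for simplifiable subexpressions (pre-order)...
  at root: ((16*(b+a))+6) (not simplifiable)
  at L: (16*(b+a)) (not simplifiable)
  at LR: (b+a) (not simplifiable)
Result: no simplifiable subexpression found -> normal form.

Answer: yes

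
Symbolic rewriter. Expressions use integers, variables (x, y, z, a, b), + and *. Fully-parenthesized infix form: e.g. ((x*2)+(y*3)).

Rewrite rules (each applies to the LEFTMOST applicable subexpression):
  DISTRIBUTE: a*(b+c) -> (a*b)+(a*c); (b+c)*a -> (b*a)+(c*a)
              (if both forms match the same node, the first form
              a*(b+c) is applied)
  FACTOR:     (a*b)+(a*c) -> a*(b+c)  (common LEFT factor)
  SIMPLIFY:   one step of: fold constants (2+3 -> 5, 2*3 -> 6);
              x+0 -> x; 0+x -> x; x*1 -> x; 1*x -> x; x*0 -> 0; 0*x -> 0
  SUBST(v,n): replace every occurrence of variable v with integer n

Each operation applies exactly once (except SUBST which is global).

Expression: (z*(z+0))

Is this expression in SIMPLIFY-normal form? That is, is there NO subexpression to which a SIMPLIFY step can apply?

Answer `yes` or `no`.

Answer: no

Derivation:
Expression: (z*(z+0))
Scanning for simplifiable subexpressions (pre-order)...
  at root: (z*(z+0)) (not simplifiable)
  at R: (z+0) (SIMPLIFIABLE)
Found simplifiable subexpr at path R: (z+0)
One SIMPLIFY step would give: (z*z)
-> NOT in normal form.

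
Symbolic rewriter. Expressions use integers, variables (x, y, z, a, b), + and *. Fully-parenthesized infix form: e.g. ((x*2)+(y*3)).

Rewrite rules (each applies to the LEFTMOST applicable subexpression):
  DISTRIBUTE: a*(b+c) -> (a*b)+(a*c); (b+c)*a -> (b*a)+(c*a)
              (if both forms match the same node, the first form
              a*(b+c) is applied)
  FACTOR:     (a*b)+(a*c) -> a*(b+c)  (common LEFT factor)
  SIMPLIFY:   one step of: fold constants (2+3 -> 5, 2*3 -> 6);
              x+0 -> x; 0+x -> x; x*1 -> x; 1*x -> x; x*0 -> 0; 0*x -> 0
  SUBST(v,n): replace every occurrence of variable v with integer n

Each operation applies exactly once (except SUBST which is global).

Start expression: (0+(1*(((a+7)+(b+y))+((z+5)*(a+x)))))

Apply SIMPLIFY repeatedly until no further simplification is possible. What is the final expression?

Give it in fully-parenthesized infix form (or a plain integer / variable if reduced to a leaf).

Answer: (((a+7)+(b+y))+((z+5)*(a+x)))

Derivation:
Start: (0+(1*(((a+7)+(b+y))+((z+5)*(a+x)))))
Step 1: at root: (0+(1*(((a+7)+(b+y))+((z+5)*(a+x))))) -> (1*(((a+7)+(b+y))+((z+5)*(a+x)))); overall: (0+(1*(((a+7)+(b+y))+((z+5)*(a+x))))) -> (1*(((a+7)+(b+y))+((z+5)*(a+x))))
Step 2: at root: (1*(((a+7)+(b+y))+((z+5)*(a+x)))) -> (((a+7)+(b+y))+((z+5)*(a+x))); overall: (1*(((a+7)+(b+y))+((z+5)*(a+x)))) -> (((a+7)+(b+y))+((z+5)*(a+x)))
Fixed point: (((a+7)+(b+y))+((z+5)*(a+x)))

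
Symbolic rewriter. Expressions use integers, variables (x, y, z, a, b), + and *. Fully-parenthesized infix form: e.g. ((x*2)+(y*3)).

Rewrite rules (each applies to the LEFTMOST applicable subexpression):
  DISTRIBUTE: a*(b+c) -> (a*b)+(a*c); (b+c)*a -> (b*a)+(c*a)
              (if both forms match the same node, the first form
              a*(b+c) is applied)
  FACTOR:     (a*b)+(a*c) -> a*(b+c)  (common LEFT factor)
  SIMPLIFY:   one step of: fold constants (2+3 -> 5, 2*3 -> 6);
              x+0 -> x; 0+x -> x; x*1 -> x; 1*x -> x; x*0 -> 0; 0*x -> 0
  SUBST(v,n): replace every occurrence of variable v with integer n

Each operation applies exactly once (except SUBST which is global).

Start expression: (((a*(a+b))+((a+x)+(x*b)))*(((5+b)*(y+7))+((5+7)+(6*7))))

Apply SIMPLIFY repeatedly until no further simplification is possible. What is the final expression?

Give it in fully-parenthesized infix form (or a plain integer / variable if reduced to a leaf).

Answer: (((a*(a+b))+((a+x)+(x*b)))*(((5+b)*(y+7))+54))

Derivation:
Start: (((a*(a+b))+((a+x)+(x*b)))*(((5+b)*(y+7))+((5+7)+(6*7))))
Step 1: at RRL: (5+7) -> 12; overall: (((a*(a+b))+((a+x)+(x*b)))*(((5+b)*(y+7))+((5+7)+(6*7)))) -> (((a*(a+b))+((a+x)+(x*b)))*(((5+b)*(y+7))+(12+(6*7))))
Step 2: at RRR: (6*7) -> 42; overall: (((a*(a+b))+((a+x)+(x*b)))*(((5+b)*(y+7))+(12+(6*7)))) -> (((a*(a+b))+((a+x)+(x*b)))*(((5+b)*(y+7))+(12+42)))
Step 3: at RR: (12+42) -> 54; overall: (((a*(a+b))+((a+x)+(x*b)))*(((5+b)*(y+7))+(12+42))) -> (((a*(a+b))+((a+x)+(x*b)))*(((5+b)*(y+7))+54))
Fixed point: (((a*(a+b))+((a+x)+(x*b)))*(((5+b)*(y+7))+54))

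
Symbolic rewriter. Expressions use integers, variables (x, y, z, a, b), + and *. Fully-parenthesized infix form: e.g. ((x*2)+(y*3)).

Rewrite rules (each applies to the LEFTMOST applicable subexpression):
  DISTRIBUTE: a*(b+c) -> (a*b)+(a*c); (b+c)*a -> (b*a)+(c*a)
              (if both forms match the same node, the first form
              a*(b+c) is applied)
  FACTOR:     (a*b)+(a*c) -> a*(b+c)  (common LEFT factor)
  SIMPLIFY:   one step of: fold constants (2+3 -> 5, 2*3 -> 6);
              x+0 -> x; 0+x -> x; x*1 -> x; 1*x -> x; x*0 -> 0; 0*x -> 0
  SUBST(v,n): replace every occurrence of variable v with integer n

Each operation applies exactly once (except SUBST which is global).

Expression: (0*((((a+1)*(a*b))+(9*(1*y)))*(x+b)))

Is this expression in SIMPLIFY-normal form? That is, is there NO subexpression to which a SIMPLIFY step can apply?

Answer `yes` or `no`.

Answer: no

Derivation:
Expression: (0*((((a+1)*(a*b))+(9*(1*y)))*(x+b)))
Scanning for simplifiable subexpressions (pre-order)...
  at root: (0*((((a+1)*(a*b))+(9*(1*y)))*(x+b))) (SIMPLIFIABLE)
  at R: ((((a+1)*(a*b))+(9*(1*y)))*(x+b)) (not simplifiable)
  at RL: (((a+1)*(a*b))+(9*(1*y))) (not simplifiable)
  at RLL: ((a+1)*(a*b)) (not simplifiable)
  at RLLL: (a+1) (not simplifiable)
  at RLLR: (a*b) (not simplifiable)
  at RLR: (9*(1*y)) (not simplifiable)
  at RLRR: (1*y) (SIMPLIFIABLE)
  at RR: (x+b) (not simplifiable)
Found simplifiable subexpr at path root: (0*((((a+1)*(a*b))+(9*(1*y)))*(x+b)))
One SIMPLIFY step would give: 0
-> NOT in normal form.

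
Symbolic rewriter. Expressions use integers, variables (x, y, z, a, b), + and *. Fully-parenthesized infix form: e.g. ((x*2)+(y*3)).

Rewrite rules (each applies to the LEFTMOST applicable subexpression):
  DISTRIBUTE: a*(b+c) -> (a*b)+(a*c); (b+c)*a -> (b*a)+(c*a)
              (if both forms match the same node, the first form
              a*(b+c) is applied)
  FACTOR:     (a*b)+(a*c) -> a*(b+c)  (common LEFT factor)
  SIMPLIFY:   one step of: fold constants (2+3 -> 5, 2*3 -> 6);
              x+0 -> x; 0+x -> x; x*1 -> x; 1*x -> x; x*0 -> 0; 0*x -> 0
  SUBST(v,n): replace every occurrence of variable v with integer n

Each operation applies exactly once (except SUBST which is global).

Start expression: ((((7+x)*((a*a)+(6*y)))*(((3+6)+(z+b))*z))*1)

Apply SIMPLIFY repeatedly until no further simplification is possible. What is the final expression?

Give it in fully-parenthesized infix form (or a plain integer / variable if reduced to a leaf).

Answer: (((7+x)*((a*a)+(6*y)))*((9+(z+b))*z))

Derivation:
Start: ((((7+x)*((a*a)+(6*y)))*(((3+6)+(z+b))*z))*1)
Step 1: at root: ((((7+x)*((a*a)+(6*y)))*(((3+6)+(z+b))*z))*1) -> (((7+x)*((a*a)+(6*y)))*(((3+6)+(z+b))*z)); overall: ((((7+x)*((a*a)+(6*y)))*(((3+6)+(z+b))*z))*1) -> (((7+x)*((a*a)+(6*y)))*(((3+6)+(z+b))*z))
Step 2: at RLL: (3+6) -> 9; overall: (((7+x)*((a*a)+(6*y)))*(((3+6)+(z+b))*z)) -> (((7+x)*((a*a)+(6*y)))*((9+(z+b))*z))
Fixed point: (((7+x)*((a*a)+(6*y)))*((9+(z+b))*z))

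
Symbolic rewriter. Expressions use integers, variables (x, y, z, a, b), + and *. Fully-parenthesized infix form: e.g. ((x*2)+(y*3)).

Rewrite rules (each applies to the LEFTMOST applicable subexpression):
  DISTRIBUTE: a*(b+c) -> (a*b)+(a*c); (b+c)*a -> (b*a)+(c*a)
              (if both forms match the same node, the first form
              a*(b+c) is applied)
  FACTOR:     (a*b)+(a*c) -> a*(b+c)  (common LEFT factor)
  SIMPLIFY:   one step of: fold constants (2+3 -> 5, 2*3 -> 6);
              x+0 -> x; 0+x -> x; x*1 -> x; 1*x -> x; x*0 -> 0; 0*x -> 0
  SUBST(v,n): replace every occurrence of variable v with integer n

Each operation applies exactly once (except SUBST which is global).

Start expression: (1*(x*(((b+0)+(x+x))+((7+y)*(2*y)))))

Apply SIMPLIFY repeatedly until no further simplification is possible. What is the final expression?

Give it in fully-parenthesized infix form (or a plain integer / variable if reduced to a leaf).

Start: (1*(x*(((b+0)+(x+x))+((7+y)*(2*y)))))
Step 1: at root: (1*(x*(((b+0)+(x+x))+((7+y)*(2*y))))) -> (x*(((b+0)+(x+x))+((7+y)*(2*y)))); overall: (1*(x*(((b+0)+(x+x))+((7+y)*(2*y))))) -> (x*(((b+0)+(x+x))+((7+y)*(2*y))))
Step 2: at RLL: (b+0) -> b; overall: (x*(((b+0)+(x+x))+((7+y)*(2*y)))) -> (x*((b+(x+x))+((7+y)*(2*y))))
Fixed point: (x*((b+(x+x))+((7+y)*(2*y))))

Answer: (x*((b+(x+x))+((7+y)*(2*y))))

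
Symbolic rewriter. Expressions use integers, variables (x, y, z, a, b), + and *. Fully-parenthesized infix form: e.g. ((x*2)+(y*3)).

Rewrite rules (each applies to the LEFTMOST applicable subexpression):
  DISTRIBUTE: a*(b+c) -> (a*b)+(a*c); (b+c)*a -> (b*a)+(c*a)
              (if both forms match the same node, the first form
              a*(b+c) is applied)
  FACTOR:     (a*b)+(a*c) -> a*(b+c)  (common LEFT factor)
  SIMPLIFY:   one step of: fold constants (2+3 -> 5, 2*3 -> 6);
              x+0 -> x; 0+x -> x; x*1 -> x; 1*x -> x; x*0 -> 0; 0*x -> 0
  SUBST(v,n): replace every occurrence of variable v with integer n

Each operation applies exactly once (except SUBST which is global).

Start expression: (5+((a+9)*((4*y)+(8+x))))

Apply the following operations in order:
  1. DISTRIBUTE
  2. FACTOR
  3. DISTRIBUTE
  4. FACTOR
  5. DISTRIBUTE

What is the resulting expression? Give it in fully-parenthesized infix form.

Start: (5+((a+9)*((4*y)+(8+x))))
Apply DISTRIBUTE at R (target: ((a+9)*((4*y)+(8+x)))): (5+((a+9)*((4*y)+(8+x)))) -> (5+(((a+9)*(4*y))+((a+9)*(8+x))))
Apply FACTOR at R (target: (((a+9)*(4*y))+((a+9)*(8+x)))): (5+(((a+9)*(4*y))+((a+9)*(8+x)))) -> (5+((a+9)*((4*y)+(8+x))))
Apply DISTRIBUTE at R (target: ((a+9)*((4*y)+(8+x)))): (5+((a+9)*((4*y)+(8+x)))) -> (5+(((a+9)*(4*y))+((a+9)*(8+x))))
Apply FACTOR at R (target: (((a+9)*(4*y))+((a+9)*(8+x)))): (5+(((a+9)*(4*y))+((a+9)*(8+x)))) -> (5+((a+9)*((4*y)+(8+x))))
Apply DISTRIBUTE at R (target: ((a+9)*((4*y)+(8+x)))): (5+((a+9)*((4*y)+(8+x)))) -> (5+(((a+9)*(4*y))+((a+9)*(8+x))))

Answer: (5+(((a+9)*(4*y))+((a+9)*(8+x))))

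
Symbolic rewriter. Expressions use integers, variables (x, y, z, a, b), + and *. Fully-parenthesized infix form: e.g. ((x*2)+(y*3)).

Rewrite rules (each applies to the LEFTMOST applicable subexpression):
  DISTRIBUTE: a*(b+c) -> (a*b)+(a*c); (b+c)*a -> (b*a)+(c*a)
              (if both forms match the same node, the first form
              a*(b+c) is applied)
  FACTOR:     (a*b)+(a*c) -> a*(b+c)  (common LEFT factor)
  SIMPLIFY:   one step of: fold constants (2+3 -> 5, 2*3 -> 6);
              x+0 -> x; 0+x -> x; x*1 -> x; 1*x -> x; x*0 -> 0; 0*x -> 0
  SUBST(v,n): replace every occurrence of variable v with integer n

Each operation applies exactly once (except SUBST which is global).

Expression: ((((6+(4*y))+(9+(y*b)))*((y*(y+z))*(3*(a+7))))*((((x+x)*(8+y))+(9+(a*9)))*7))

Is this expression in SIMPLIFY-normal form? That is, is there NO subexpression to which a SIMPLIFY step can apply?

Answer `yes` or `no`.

Answer: yes

Derivation:
Expression: ((((6+(4*y))+(9+(y*b)))*((y*(y+z))*(3*(a+7))))*((((x+x)*(8+y))+(9+(a*9)))*7))
Scanning for simplifiable subexpressions (pre-order)...
  at root: ((((6+(4*y))+(9+(y*b)))*((y*(y+z))*(3*(a+7))))*((((x+x)*(8+y))+(9+(a*9)))*7)) (not simplifiable)
  at L: (((6+(4*y))+(9+(y*b)))*((y*(y+z))*(3*(a+7)))) (not simplifiable)
  at LL: ((6+(4*y))+(9+(y*b))) (not simplifiable)
  at LLL: (6+(4*y)) (not simplifiable)
  at LLLR: (4*y) (not simplifiable)
  at LLR: (9+(y*b)) (not simplifiable)
  at LLRR: (y*b) (not simplifiable)
  at LR: ((y*(y+z))*(3*(a+7))) (not simplifiable)
  at LRL: (y*(y+z)) (not simplifiable)
  at LRLR: (y+z) (not simplifiable)
  at LRR: (3*(a+7)) (not simplifiable)
  at LRRR: (a+7) (not simplifiable)
  at R: ((((x+x)*(8+y))+(9+(a*9)))*7) (not simplifiable)
  at RL: (((x+x)*(8+y))+(9+(a*9))) (not simplifiable)
  at RLL: ((x+x)*(8+y)) (not simplifiable)
  at RLLL: (x+x) (not simplifiable)
  at RLLR: (8+y) (not simplifiable)
  at RLR: (9+(a*9)) (not simplifiable)
  at RLRR: (a*9) (not simplifiable)
Result: no simplifiable subexpression found -> normal form.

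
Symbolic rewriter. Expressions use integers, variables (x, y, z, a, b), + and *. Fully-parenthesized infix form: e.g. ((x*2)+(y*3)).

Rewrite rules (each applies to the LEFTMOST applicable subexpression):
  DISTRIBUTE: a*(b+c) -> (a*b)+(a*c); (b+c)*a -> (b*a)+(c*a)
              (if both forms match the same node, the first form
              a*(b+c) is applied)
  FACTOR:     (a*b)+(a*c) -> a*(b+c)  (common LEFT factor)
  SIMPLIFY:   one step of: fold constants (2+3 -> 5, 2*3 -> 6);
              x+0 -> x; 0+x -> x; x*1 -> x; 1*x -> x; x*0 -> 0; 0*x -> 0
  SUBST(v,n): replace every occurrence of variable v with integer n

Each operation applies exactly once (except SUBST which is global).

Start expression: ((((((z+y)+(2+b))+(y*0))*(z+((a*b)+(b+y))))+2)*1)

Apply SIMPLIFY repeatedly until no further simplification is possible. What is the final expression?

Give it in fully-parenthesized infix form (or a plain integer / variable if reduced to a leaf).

Answer: ((((z+y)+(2+b))*(z+((a*b)+(b+y))))+2)

Derivation:
Start: ((((((z+y)+(2+b))+(y*0))*(z+((a*b)+(b+y))))+2)*1)
Step 1: at root: ((((((z+y)+(2+b))+(y*0))*(z+((a*b)+(b+y))))+2)*1) -> (((((z+y)+(2+b))+(y*0))*(z+((a*b)+(b+y))))+2); overall: ((((((z+y)+(2+b))+(y*0))*(z+((a*b)+(b+y))))+2)*1) -> (((((z+y)+(2+b))+(y*0))*(z+((a*b)+(b+y))))+2)
Step 2: at LLR: (y*0) -> 0; overall: (((((z+y)+(2+b))+(y*0))*(z+((a*b)+(b+y))))+2) -> (((((z+y)+(2+b))+0)*(z+((a*b)+(b+y))))+2)
Step 3: at LL: (((z+y)+(2+b))+0) -> ((z+y)+(2+b)); overall: (((((z+y)+(2+b))+0)*(z+((a*b)+(b+y))))+2) -> ((((z+y)+(2+b))*(z+((a*b)+(b+y))))+2)
Fixed point: ((((z+y)+(2+b))*(z+((a*b)+(b+y))))+2)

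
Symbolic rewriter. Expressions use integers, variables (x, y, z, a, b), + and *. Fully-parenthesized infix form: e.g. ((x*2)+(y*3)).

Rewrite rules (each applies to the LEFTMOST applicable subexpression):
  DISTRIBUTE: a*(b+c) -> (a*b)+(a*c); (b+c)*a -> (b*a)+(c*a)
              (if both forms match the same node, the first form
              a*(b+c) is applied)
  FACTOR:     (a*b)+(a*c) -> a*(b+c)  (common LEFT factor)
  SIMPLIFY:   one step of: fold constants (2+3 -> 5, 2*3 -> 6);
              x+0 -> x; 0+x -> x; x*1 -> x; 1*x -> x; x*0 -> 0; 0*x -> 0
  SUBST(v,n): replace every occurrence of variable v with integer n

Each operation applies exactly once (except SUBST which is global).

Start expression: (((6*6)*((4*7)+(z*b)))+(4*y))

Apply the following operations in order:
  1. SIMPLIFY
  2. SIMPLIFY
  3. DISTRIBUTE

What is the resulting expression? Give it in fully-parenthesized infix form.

Start: (((6*6)*((4*7)+(z*b)))+(4*y))
Apply SIMPLIFY at LL (target: (6*6)): (((6*6)*((4*7)+(z*b)))+(4*y)) -> ((36*((4*7)+(z*b)))+(4*y))
Apply SIMPLIFY at LRL (target: (4*7)): ((36*((4*7)+(z*b)))+(4*y)) -> ((36*(28+(z*b)))+(4*y))
Apply DISTRIBUTE at L (target: (36*(28+(z*b)))): ((36*(28+(z*b)))+(4*y)) -> (((36*28)+(36*(z*b)))+(4*y))

Answer: (((36*28)+(36*(z*b)))+(4*y))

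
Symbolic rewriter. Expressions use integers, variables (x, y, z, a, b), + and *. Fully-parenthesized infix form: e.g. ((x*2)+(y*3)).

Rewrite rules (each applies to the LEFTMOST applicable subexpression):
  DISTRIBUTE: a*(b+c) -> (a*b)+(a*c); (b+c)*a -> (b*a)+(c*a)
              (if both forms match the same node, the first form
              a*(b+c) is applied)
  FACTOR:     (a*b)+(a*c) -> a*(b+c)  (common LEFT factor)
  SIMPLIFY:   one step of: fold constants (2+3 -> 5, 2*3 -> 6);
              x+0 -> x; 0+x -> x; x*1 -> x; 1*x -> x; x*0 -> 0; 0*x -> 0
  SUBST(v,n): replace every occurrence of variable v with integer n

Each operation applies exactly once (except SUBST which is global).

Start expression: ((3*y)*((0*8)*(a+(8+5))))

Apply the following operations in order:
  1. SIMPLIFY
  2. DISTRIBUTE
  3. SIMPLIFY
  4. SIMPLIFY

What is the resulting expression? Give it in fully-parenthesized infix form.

Start: ((3*y)*((0*8)*(a+(8+5))))
Apply SIMPLIFY at RL (target: (0*8)): ((3*y)*((0*8)*(a+(8+5)))) -> ((3*y)*(0*(a+(8+5))))
Apply DISTRIBUTE at R (target: (0*(a+(8+5)))): ((3*y)*(0*(a+(8+5)))) -> ((3*y)*((0*a)+(0*(8+5))))
Apply SIMPLIFY at RL (target: (0*a)): ((3*y)*((0*a)+(0*(8+5)))) -> ((3*y)*(0+(0*(8+5))))
Apply SIMPLIFY at R (target: (0+(0*(8+5)))): ((3*y)*(0+(0*(8+5)))) -> ((3*y)*(0*(8+5)))

Answer: ((3*y)*(0*(8+5)))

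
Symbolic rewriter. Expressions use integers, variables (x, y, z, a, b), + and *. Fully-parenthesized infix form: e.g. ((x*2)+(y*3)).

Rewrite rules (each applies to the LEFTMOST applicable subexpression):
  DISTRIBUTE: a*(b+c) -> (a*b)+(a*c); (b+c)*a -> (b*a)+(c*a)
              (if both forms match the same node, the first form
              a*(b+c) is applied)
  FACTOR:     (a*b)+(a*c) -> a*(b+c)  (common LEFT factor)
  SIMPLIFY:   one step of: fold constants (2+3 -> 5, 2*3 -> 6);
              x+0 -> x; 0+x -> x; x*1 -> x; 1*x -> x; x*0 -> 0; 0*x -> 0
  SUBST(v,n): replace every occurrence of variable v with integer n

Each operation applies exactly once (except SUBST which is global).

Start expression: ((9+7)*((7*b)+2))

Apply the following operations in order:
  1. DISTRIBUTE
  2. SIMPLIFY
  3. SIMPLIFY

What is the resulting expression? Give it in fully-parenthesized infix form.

Answer: ((16*(7*b))+(16*2))

Derivation:
Start: ((9+7)*((7*b)+2))
Apply DISTRIBUTE at root (target: ((9+7)*((7*b)+2))): ((9+7)*((7*b)+2)) -> (((9+7)*(7*b))+((9+7)*2))
Apply SIMPLIFY at LL (target: (9+7)): (((9+7)*(7*b))+((9+7)*2)) -> ((16*(7*b))+((9+7)*2))
Apply SIMPLIFY at RL (target: (9+7)): ((16*(7*b))+((9+7)*2)) -> ((16*(7*b))+(16*2))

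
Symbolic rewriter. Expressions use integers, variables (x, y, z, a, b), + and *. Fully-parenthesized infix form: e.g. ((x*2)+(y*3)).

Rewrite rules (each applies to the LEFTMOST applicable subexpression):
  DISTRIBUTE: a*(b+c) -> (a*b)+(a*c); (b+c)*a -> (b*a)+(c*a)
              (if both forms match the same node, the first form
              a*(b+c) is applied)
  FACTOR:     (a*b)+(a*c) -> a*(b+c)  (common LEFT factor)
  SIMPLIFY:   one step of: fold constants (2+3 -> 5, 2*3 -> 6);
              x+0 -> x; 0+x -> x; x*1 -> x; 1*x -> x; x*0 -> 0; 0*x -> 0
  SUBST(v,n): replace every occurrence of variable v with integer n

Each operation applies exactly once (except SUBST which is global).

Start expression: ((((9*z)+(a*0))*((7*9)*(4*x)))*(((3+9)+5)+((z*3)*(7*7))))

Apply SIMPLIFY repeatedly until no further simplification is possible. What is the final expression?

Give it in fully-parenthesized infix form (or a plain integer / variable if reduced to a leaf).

Answer: (((9*z)*(63*(4*x)))*(17+((z*3)*49)))

Derivation:
Start: ((((9*z)+(a*0))*((7*9)*(4*x)))*(((3+9)+5)+((z*3)*(7*7))))
Step 1: at LLR: (a*0) -> 0; overall: ((((9*z)+(a*0))*((7*9)*(4*x)))*(((3+9)+5)+((z*3)*(7*7)))) -> ((((9*z)+0)*((7*9)*(4*x)))*(((3+9)+5)+((z*3)*(7*7))))
Step 2: at LL: ((9*z)+0) -> (9*z); overall: ((((9*z)+0)*((7*9)*(4*x)))*(((3+9)+5)+((z*3)*(7*7)))) -> (((9*z)*((7*9)*(4*x)))*(((3+9)+5)+((z*3)*(7*7))))
Step 3: at LRL: (7*9) -> 63; overall: (((9*z)*((7*9)*(4*x)))*(((3+9)+5)+((z*3)*(7*7)))) -> (((9*z)*(63*(4*x)))*(((3+9)+5)+((z*3)*(7*7))))
Step 4: at RLL: (3+9) -> 12; overall: (((9*z)*(63*(4*x)))*(((3+9)+5)+((z*3)*(7*7)))) -> (((9*z)*(63*(4*x)))*((12+5)+((z*3)*(7*7))))
Step 5: at RL: (12+5) -> 17; overall: (((9*z)*(63*(4*x)))*((12+5)+((z*3)*(7*7)))) -> (((9*z)*(63*(4*x)))*(17+((z*3)*(7*7))))
Step 6: at RRR: (7*7) -> 49; overall: (((9*z)*(63*(4*x)))*(17+((z*3)*(7*7)))) -> (((9*z)*(63*(4*x)))*(17+((z*3)*49)))
Fixed point: (((9*z)*(63*(4*x)))*(17+((z*3)*49)))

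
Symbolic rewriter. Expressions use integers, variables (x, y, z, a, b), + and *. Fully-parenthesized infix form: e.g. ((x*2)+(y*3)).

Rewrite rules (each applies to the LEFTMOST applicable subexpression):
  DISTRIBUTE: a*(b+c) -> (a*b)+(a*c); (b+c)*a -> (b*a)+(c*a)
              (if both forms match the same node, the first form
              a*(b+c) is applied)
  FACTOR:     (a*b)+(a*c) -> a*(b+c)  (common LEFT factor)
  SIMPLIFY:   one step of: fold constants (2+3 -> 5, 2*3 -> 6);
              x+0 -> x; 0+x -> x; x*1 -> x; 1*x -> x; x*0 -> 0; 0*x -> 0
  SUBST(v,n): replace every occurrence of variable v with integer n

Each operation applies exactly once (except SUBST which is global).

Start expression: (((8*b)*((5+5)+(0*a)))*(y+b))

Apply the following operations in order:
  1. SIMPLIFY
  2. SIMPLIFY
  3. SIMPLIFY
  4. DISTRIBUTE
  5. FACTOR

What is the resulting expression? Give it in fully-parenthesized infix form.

Start: (((8*b)*((5+5)+(0*a)))*(y+b))
Apply SIMPLIFY at LRL (target: (5+5)): (((8*b)*((5+5)+(0*a)))*(y+b)) -> (((8*b)*(10+(0*a)))*(y+b))
Apply SIMPLIFY at LRR (target: (0*a)): (((8*b)*(10+(0*a)))*(y+b)) -> (((8*b)*(10+0))*(y+b))
Apply SIMPLIFY at LR (target: (10+0)): (((8*b)*(10+0))*(y+b)) -> (((8*b)*10)*(y+b))
Apply DISTRIBUTE at root (target: (((8*b)*10)*(y+b))): (((8*b)*10)*(y+b)) -> ((((8*b)*10)*y)+(((8*b)*10)*b))
Apply FACTOR at root (target: ((((8*b)*10)*y)+(((8*b)*10)*b))): ((((8*b)*10)*y)+(((8*b)*10)*b)) -> (((8*b)*10)*(y+b))

Answer: (((8*b)*10)*(y+b))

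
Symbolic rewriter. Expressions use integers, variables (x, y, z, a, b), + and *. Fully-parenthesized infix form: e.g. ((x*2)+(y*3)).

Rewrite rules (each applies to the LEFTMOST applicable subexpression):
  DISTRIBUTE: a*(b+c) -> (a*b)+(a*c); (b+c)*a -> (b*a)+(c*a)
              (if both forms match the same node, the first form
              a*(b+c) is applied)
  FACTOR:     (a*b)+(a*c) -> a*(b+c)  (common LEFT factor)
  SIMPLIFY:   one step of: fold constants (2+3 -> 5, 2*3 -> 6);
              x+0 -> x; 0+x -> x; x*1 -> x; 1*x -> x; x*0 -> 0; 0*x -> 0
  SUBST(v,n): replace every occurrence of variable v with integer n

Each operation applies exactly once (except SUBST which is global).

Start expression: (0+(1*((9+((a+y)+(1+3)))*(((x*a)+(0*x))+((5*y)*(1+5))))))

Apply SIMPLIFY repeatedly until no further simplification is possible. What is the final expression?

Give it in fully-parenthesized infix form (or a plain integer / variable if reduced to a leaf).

Answer: ((9+((a+y)+4))*((x*a)+((5*y)*6)))

Derivation:
Start: (0+(1*((9+((a+y)+(1+3)))*(((x*a)+(0*x))+((5*y)*(1+5))))))
Step 1: at root: (0+(1*((9+((a+y)+(1+3)))*(((x*a)+(0*x))+((5*y)*(1+5)))))) -> (1*((9+((a+y)+(1+3)))*(((x*a)+(0*x))+((5*y)*(1+5))))); overall: (0+(1*((9+((a+y)+(1+3)))*(((x*a)+(0*x))+((5*y)*(1+5)))))) -> (1*((9+((a+y)+(1+3)))*(((x*a)+(0*x))+((5*y)*(1+5)))))
Step 2: at root: (1*((9+((a+y)+(1+3)))*(((x*a)+(0*x))+((5*y)*(1+5))))) -> ((9+((a+y)+(1+3)))*(((x*a)+(0*x))+((5*y)*(1+5)))); overall: (1*((9+((a+y)+(1+3)))*(((x*a)+(0*x))+((5*y)*(1+5))))) -> ((9+((a+y)+(1+3)))*(((x*a)+(0*x))+((5*y)*(1+5))))
Step 3: at LRR: (1+3) -> 4; overall: ((9+((a+y)+(1+3)))*(((x*a)+(0*x))+((5*y)*(1+5)))) -> ((9+((a+y)+4))*(((x*a)+(0*x))+((5*y)*(1+5))))
Step 4: at RLR: (0*x) -> 0; overall: ((9+((a+y)+4))*(((x*a)+(0*x))+((5*y)*(1+5)))) -> ((9+((a+y)+4))*(((x*a)+0)+((5*y)*(1+5))))
Step 5: at RL: ((x*a)+0) -> (x*a); overall: ((9+((a+y)+4))*(((x*a)+0)+((5*y)*(1+5)))) -> ((9+((a+y)+4))*((x*a)+((5*y)*(1+5))))
Step 6: at RRR: (1+5) -> 6; overall: ((9+((a+y)+4))*((x*a)+((5*y)*(1+5)))) -> ((9+((a+y)+4))*((x*a)+((5*y)*6)))
Fixed point: ((9+((a+y)+4))*((x*a)+((5*y)*6)))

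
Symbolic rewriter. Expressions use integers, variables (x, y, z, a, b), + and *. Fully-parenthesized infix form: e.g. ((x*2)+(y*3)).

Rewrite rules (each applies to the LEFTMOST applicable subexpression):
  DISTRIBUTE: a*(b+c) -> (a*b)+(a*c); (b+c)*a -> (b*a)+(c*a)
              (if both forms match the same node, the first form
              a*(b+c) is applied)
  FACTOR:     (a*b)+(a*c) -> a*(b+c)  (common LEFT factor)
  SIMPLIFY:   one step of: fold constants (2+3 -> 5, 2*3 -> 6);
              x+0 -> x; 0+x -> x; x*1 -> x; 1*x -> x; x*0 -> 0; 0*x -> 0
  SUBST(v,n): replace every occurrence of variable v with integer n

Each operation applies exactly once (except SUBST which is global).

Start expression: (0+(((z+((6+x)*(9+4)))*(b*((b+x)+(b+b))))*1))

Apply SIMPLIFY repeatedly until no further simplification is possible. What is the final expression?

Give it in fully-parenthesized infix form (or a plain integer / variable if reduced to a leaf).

Start: (0+(((z+((6+x)*(9+4)))*(b*((b+x)+(b+b))))*1))
Step 1: at root: (0+(((z+((6+x)*(9+4)))*(b*((b+x)+(b+b))))*1)) -> (((z+((6+x)*(9+4)))*(b*((b+x)+(b+b))))*1); overall: (0+(((z+((6+x)*(9+4)))*(b*((b+x)+(b+b))))*1)) -> (((z+((6+x)*(9+4)))*(b*((b+x)+(b+b))))*1)
Step 2: at root: (((z+((6+x)*(9+4)))*(b*((b+x)+(b+b))))*1) -> ((z+((6+x)*(9+4)))*(b*((b+x)+(b+b)))); overall: (((z+((6+x)*(9+4)))*(b*((b+x)+(b+b))))*1) -> ((z+((6+x)*(9+4)))*(b*((b+x)+(b+b))))
Step 3: at LRR: (9+4) -> 13; overall: ((z+((6+x)*(9+4)))*(b*((b+x)+(b+b)))) -> ((z+((6+x)*13))*(b*((b+x)+(b+b))))
Fixed point: ((z+((6+x)*13))*(b*((b+x)+(b+b))))

Answer: ((z+((6+x)*13))*(b*((b+x)+(b+b))))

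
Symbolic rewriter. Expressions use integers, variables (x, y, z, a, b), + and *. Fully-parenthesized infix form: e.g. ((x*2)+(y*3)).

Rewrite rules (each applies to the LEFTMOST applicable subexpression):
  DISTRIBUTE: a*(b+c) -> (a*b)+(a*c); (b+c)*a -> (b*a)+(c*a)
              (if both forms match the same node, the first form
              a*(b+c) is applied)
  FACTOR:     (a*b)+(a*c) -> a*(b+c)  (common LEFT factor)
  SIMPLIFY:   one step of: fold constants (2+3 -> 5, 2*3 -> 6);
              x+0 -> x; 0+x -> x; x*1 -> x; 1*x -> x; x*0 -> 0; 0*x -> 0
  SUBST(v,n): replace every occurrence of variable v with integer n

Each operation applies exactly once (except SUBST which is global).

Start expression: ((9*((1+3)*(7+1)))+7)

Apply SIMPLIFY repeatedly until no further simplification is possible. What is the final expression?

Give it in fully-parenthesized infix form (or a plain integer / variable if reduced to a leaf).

Answer: 295

Derivation:
Start: ((9*((1+3)*(7+1)))+7)
Step 1: at LRL: (1+3) -> 4; overall: ((9*((1+3)*(7+1)))+7) -> ((9*(4*(7+1)))+7)
Step 2: at LRR: (7+1) -> 8; overall: ((9*(4*(7+1)))+7) -> ((9*(4*8))+7)
Step 3: at LR: (4*8) -> 32; overall: ((9*(4*8))+7) -> ((9*32)+7)
Step 4: at L: (9*32) -> 288; overall: ((9*32)+7) -> (288+7)
Step 5: at root: (288+7) -> 295; overall: (288+7) -> 295
Fixed point: 295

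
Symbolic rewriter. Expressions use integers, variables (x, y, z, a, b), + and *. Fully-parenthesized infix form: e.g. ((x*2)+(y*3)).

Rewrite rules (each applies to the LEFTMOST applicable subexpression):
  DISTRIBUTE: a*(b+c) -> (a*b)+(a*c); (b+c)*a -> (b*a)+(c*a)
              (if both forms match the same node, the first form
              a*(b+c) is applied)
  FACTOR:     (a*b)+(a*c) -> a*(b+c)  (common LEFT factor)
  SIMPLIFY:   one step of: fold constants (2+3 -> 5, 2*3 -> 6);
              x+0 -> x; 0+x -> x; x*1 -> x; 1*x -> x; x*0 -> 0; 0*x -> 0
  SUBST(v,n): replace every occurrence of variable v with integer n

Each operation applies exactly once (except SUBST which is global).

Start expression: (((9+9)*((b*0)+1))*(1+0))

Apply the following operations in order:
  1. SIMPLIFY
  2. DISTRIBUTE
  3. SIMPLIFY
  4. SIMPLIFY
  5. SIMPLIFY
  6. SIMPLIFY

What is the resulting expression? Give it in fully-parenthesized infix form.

Start: (((9+9)*((b*0)+1))*(1+0))
Apply SIMPLIFY at LL (target: (9+9)): (((9+9)*((b*0)+1))*(1+0)) -> ((18*((b*0)+1))*(1+0))
Apply DISTRIBUTE at root (target: ((18*((b*0)+1))*(1+0))): ((18*((b*0)+1))*(1+0)) -> (((18*((b*0)+1))*1)+((18*((b*0)+1))*0))
Apply SIMPLIFY at L (target: ((18*((b*0)+1))*1)): (((18*((b*0)+1))*1)+((18*((b*0)+1))*0)) -> ((18*((b*0)+1))+((18*((b*0)+1))*0))
Apply SIMPLIFY at LRL (target: (b*0)): ((18*((b*0)+1))+((18*((b*0)+1))*0)) -> ((18*(0+1))+((18*((b*0)+1))*0))
Apply SIMPLIFY at LR (target: (0+1)): ((18*(0+1))+((18*((b*0)+1))*0)) -> ((18*1)+((18*((b*0)+1))*0))
Apply SIMPLIFY at L (target: (18*1)): ((18*1)+((18*((b*0)+1))*0)) -> (18+((18*((b*0)+1))*0))

Answer: (18+((18*((b*0)+1))*0))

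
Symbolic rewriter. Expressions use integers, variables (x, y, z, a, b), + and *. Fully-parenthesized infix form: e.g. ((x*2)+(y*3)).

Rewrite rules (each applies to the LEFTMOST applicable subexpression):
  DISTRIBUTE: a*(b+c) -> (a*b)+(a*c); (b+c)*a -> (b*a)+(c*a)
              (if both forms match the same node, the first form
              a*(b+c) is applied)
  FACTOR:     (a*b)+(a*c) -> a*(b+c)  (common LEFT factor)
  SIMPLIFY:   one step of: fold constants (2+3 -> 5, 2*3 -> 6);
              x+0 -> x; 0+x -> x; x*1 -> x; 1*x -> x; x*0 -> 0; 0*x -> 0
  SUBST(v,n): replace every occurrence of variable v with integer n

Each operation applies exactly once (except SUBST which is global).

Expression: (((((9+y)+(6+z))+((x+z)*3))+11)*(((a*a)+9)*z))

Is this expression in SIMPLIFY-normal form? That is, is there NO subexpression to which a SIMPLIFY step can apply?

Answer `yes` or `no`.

Expression: (((((9+y)+(6+z))+((x+z)*3))+11)*(((a*a)+9)*z))
Scanning for simplifiable subexpressions (pre-order)...
  at root: (((((9+y)+(6+z))+((x+z)*3))+11)*(((a*a)+9)*z)) (not simplifiable)
  at L: ((((9+y)+(6+z))+((x+z)*3))+11) (not simplifiable)
  at LL: (((9+y)+(6+z))+((x+z)*3)) (not simplifiable)
  at LLL: ((9+y)+(6+z)) (not simplifiable)
  at LLLL: (9+y) (not simplifiable)
  at LLLR: (6+z) (not simplifiable)
  at LLR: ((x+z)*3) (not simplifiable)
  at LLRL: (x+z) (not simplifiable)
  at R: (((a*a)+9)*z) (not simplifiable)
  at RL: ((a*a)+9) (not simplifiable)
  at RLL: (a*a) (not simplifiable)
Result: no simplifiable subexpression found -> normal form.

Answer: yes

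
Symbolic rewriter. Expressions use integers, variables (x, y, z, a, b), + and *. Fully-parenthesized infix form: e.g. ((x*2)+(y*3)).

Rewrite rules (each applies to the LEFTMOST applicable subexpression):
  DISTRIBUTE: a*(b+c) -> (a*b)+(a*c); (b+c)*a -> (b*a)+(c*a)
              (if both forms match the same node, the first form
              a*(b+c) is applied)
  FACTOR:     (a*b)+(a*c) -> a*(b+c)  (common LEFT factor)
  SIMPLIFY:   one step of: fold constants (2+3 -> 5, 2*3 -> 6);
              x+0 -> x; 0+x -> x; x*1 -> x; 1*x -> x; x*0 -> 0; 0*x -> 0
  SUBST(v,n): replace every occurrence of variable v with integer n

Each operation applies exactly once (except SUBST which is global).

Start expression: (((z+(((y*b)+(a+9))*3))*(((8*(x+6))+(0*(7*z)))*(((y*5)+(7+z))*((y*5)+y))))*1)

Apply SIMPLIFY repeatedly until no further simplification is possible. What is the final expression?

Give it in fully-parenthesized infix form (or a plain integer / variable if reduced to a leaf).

Answer: ((z+(((y*b)+(a+9))*3))*((8*(x+6))*(((y*5)+(7+z))*((y*5)+y))))

Derivation:
Start: (((z+(((y*b)+(a+9))*3))*(((8*(x+6))+(0*(7*z)))*(((y*5)+(7+z))*((y*5)+y))))*1)
Step 1: at root: (((z+(((y*b)+(a+9))*3))*(((8*(x+6))+(0*(7*z)))*(((y*5)+(7+z))*((y*5)+y))))*1) -> ((z+(((y*b)+(a+9))*3))*(((8*(x+6))+(0*(7*z)))*(((y*5)+(7+z))*((y*5)+y)))); overall: (((z+(((y*b)+(a+9))*3))*(((8*(x+6))+(0*(7*z)))*(((y*5)+(7+z))*((y*5)+y))))*1) -> ((z+(((y*b)+(a+9))*3))*(((8*(x+6))+(0*(7*z)))*(((y*5)+(7+z))*((y*5)+y))))
Step 2: at RLR: (0*(7*z)) -> 0; overall: ((z+(((y*b)+(a+9))*3))*(((8*(x+6))+(0*(7*z)))*(((y*5)+(7+z))*((y*5)+y)))) -> ((z+(((y*b)+(a+9))*3))*(((8*(x+6))+0)*(((y*5)+(7+z))*((y*5)+y))))
Step 3: at RL: ((8*(x+6))+0) -> (8*(x+6)); overall: ((z+(((y*b)+(a+9))*3))*(((8*(x+6))+0)*(((y*5)+(7+z))*((y*5)+y)))) -> ((z+(((y*b)+(a+9))*3))*((8*(x+6))*(((y*5)+(7+z))*((y*5)+y))))
Fixed point: ((z+(((y*b)+(a+9))*3))*((8*(x+6))*(((y*5)+(7+z))*((y*5)+y))))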